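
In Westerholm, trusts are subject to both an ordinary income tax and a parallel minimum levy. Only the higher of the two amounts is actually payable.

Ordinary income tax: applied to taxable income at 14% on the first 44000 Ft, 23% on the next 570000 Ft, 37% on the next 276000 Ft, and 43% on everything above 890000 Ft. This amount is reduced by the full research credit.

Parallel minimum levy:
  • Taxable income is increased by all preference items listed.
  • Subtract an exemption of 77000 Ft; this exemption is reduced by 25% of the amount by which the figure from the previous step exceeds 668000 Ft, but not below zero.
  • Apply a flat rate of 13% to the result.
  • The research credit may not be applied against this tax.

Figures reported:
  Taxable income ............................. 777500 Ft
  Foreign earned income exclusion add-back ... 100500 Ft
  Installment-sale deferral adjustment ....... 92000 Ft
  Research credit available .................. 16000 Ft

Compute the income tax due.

181755 Ft

Ordinary income tax:
  44000 Ft × 14% = 6160 Ft
  570000 Ft × 23% = 131100 Ft
  163500 Ft × 37% = 60495 Ft
  → 197755 Ft
  Less research credit 16000 Ft → 181755 Ft

Parallel minimum levy:
  Adjusted income: 777500 Ft + 100500 Ft + 92000 Ft = 970000 Ft
  Exemption: 77000 Ft − 25% × (970000 Ft − 668000 Ft) = 77000 Ft − 75500 Ft = 1500 Ft
  Base: 970000 Ft − 1500 Ft = 968500 Ft
  968500 Ft × 13% = 125905 Ft

181755 Ft > 125905 Ft, so the ordinary income tax governs.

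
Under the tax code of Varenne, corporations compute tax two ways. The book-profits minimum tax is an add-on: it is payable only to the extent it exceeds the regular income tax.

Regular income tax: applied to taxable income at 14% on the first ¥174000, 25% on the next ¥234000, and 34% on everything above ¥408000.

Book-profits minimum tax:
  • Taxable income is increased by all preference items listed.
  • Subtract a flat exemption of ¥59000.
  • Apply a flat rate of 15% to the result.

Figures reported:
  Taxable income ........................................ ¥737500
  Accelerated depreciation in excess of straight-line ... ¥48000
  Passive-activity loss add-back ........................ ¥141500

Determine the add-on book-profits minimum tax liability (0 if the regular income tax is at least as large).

¥0

Regular income tax:
  ¥174000 × 14% = ¥24360
  ¥234000 × 25% = ¥58500
  ¥329500 × 34% = ¥112030
  → ¥194890

Book-profits minimum tax:
  Adjusted income: ¥737500 + ¥48000 + ¥141500 = ¥927000
  Less exemption ¥59000 → base ¥868000
  ¥868000 × 15% = ¥130200

¥130200 ≤ ¥194890, so no add-on is due.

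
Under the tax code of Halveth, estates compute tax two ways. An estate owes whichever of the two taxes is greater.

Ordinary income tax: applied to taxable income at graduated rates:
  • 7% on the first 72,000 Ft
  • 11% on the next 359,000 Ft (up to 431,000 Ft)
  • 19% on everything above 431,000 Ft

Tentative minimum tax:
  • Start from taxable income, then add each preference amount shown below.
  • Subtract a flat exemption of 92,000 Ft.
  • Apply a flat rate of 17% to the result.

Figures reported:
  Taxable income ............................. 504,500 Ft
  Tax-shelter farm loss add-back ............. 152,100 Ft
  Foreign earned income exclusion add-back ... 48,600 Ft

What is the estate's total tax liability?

Tentative minimum tax:
  Adjusted income: 504,500 Ft + 152,100 Ft + 48,600 Ft = 705,200 Ft
  Less exemption 92,000 Ft → base 613,200 Ft
  613,200 Ft × 17% = 104,244 Ft

Ordinary income tax:
  72,000 Ft × 7% = 5,040 Ft
  359,000 Ft × 11% = 39,490 Ft
  73,500 Ft × 19% = 13,965 Ft
  → 58,495 Ft

104,244 Ft > 58,495 Ft, so the tentative minimum tax is the binding amount.

104,244 Ft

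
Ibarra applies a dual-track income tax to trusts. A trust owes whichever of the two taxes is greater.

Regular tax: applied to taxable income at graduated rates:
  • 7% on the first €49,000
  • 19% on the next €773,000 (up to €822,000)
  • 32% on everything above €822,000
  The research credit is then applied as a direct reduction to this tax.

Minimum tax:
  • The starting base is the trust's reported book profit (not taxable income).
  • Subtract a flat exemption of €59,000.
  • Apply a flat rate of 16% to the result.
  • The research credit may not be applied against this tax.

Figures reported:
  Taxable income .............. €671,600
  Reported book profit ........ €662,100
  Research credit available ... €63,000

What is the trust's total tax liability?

Regular tax:
  €49,000 × 7% = €3,430
  €622,600 × 19% = €118,294
  → €121,724
  Less research credit €63,000 → €58,724

Minimum tax:
  Base (reported book profit): €662,100
  Less exemption €59,000 → base €603,100
  €603,100 × 16% = €96,496

€96,496 > €58,724, so the minimum tax is the binding amount.

€96,496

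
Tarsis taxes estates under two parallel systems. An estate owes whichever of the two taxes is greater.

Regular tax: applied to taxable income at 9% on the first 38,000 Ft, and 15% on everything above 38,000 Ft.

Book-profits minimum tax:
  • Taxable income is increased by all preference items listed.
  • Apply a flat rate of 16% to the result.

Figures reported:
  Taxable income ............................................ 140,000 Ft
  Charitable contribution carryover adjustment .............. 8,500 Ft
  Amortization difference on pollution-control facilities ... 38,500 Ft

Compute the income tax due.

Book-profits minimum tax:
  Adjusted income: 140,000 Ft + 8,500 Ft + 38,500 Ft = 187,000 Ft
  187,000 Ft × 16% = 29,920 Ft

Regular tax:
  38,000 Ft × 9% = 3,420 Ft
  102,000 Ft × 15% = 15,300 Ft
  → 18,720 Ft

29,920 Ft > 18,720 Ft, so the book-profits minimum tax is the binding amount.

29,920 Ft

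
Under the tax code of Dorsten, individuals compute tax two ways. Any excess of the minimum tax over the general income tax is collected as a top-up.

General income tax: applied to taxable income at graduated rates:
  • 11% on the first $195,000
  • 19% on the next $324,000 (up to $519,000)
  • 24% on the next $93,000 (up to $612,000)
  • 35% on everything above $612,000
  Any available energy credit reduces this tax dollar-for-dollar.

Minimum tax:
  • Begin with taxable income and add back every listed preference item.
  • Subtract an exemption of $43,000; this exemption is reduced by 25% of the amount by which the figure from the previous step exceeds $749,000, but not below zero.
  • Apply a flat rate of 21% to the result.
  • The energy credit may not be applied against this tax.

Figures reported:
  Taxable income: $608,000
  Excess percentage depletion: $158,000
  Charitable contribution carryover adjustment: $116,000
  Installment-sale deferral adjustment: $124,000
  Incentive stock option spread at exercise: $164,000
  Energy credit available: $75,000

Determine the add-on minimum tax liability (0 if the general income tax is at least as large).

General income tax:
  $195,000 × 11% = $21,450
  $324,000 × 19% = $61,560
  $89,000 × 24% = $21,360
  → $104,370
  Less energy credit $75,000 → $29,370

Minimum tax:
  Adjusted income: $608,000 + $158,000 + $116,000 + $124,000 + $164,000 = $1,170,000
  Exemption: 25% × ($1,170,000 − $749,000) = $105,250 ≥ $43,000, so the exemption is fully phased out
  Base: $1,170,000 − $0 = $1,170,000
  $1,170,000 × 21% = $245,700

Excess of minimum tax over general income tax: $245,700 − $29,370 = $216,330.

$216,330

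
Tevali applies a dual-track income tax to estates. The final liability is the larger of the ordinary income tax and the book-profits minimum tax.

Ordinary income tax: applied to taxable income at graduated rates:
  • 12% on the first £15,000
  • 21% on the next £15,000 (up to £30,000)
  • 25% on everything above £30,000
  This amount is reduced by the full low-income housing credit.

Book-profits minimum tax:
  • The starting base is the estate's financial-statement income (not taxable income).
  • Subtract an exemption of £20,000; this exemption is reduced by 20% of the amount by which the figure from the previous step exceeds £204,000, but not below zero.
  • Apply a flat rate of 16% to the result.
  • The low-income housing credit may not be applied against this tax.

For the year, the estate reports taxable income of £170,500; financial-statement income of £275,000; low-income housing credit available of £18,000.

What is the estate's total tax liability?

Book-profits minimum tax:
  Base (financial-statement income): £275,000
  Exemption: £20,000 − 20% × (£275,000 − £204,000) = £20,000 − £14,200 = £5,800
  Base: £275,000 − £5,800 = £269,200
  £269,200 × 16% = £43,072

Ordinary income tax:
  £15,000 × 12% = £1,800
  £15,000 × 21% = £3,150
  £140,500 × 25% = £35,125
  → £40,075
  Less low-income housing credit £18,000 → £22,075

£43,072 > £22,075, so the book-profits minimum tax is the binding amount.

£43,072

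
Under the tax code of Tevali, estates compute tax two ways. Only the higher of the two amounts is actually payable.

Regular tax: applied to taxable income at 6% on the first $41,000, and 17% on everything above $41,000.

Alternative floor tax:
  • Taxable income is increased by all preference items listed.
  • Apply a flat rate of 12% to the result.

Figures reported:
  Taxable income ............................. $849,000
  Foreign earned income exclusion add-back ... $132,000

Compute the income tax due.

Alternative floor tax:
  Adjusted income: $849,000 + $132,000 = $981,000
  $981,000 × 12% = $117,720

Regular tax:
  $41,000 × 6% = $2,460
  $808,000 × 17% = $137,360
  → $139,820

$139,820 > $117,720, so the regular tax governs.

$139,820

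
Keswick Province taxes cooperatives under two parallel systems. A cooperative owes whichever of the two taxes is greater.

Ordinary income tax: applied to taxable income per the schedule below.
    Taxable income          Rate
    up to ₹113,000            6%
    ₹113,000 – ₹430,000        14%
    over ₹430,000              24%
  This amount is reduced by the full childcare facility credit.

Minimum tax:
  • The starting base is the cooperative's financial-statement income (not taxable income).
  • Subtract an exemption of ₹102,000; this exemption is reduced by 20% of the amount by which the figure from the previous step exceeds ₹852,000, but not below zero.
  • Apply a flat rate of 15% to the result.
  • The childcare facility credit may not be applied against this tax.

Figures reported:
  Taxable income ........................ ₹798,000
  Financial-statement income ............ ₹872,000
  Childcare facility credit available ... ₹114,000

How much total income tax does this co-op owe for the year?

₹116,100

Ordinary income tax:
  ₹113,000 × 6% = ₹6,780
  ₹317,000 × 14% = ₹44,380
  ₹368,000 × 24% = ₹88,320
  → ₹139,480
  Less childcare facility credit ₹114,000 → ₹25,480

Minimum tax:
  Base (financial-statement income): ₹872,000
  Exemption: ₹102,000 − 20% × (₹872,000 − ₹852,000) = ₹102,000 − ₹4,000 = ₹98,000
  Base: ₹872,000 − ₹98,000 = ₹774,000
  ₹774,000 × 15% = ₹116,100

₹116,100 > ₹25,480, so the minimum tax is the binding amount.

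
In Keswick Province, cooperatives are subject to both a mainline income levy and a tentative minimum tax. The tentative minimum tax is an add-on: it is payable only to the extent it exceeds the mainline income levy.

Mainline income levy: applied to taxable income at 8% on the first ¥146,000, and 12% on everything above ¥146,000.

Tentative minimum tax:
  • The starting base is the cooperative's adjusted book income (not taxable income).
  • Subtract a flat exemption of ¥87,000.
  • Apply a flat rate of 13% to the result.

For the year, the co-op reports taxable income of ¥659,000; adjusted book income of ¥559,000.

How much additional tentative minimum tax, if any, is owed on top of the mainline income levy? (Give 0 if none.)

Mainline income levy:
  ¥146,000 × 8% = ¥11,680
  ¥513,000 × 12% = ¥61,560
  → ¥73,240

Tentative minimum tax:
  Base (adjusted book income): ¥559,000
  Less exemption ¥87,000 → base ¥472,000
  ¥472,000 × 13% = ¥61,360

¥61,360 ≤ ¥73,240, so no add-on is due.

¥0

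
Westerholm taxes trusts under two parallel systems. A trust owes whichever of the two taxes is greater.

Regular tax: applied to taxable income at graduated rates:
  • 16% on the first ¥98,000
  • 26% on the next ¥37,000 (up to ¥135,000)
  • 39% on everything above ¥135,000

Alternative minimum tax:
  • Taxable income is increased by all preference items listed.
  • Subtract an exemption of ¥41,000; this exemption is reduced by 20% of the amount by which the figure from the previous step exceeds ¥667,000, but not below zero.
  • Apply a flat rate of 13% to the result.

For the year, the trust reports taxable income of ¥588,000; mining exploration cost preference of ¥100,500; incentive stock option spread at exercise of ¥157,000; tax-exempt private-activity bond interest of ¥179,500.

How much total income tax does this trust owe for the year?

Regular tax:
  ¥98,000 × 16% = ¥15,680
  ¥37,000 × 26% = ¥9,620
  ¥453,000 × 39% = ¥176,670
  → ¥201,970

Alternative minimum tax:
  Adjusted income: ¥588,000 + ¥100,500 + ¥157,000 + ¥179,500 = ¥1,025,000
  Exemption: 20% × (¥1,025,000 − ¥667,000) = ¥71,600 ≥ ¥41,000, so the exemption is fully phased out
  Base: ¥1,025,000 − ¥0 = ¥1,025,000
  ¥1,025,000 × 13% = ¥133,250

¥201,970 > ¥133,250, so the regular tax governs.

¥201,970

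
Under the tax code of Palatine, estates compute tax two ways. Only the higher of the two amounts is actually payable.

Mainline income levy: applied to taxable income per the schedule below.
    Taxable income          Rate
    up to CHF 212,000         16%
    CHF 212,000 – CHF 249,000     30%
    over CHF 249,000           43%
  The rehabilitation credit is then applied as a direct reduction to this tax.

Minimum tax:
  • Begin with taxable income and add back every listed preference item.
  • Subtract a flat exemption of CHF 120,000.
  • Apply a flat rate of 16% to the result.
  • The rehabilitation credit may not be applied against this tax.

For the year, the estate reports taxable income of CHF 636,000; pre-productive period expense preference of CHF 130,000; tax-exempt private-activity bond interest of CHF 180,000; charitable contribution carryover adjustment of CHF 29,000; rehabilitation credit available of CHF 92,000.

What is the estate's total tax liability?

CHF 136,800

Mainline income levy:
  CHF 212,000 × 16% = CHF 33,920
  CHF 37,000 × 30% = CHF 11,100
  CHF 387,000 × 43% = CHF 166,410
  → CHF 211,430
  Less rehabilitation credit CHF 92,000 → CHF 119,430

Minimum tax:
  Adjusted income: CHF 636,000 + CHF 130,000 + CHF 180,000 + CHF 29,000 = CHF 975,000
  Less exemption CHF 120,000 → base CHF 855,000
  CHF 855,000 × 16% = CHF 136,800

CHF 136,800 > CHF 119,430, so the minimum tax is the binding amount.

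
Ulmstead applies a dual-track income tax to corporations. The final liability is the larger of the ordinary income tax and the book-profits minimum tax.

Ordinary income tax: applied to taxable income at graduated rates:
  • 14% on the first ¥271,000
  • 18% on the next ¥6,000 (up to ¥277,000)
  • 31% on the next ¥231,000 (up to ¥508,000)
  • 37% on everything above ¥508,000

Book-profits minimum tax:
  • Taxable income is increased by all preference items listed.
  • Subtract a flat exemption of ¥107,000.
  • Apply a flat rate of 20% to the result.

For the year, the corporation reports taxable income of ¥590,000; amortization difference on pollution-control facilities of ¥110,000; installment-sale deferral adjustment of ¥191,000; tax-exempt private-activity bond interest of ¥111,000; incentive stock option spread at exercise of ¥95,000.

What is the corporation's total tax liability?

Ordinary income tax:
  ¥271,000 × 14% = ¥37,940
  ¥6,000 × 18% = ¥1,080
  ¥231,000 × 31% = ¥71,610
  ¥82,000 × 37% = ¥30,340
  → ¥140,970

Book-profits minimum tax:
  Adjusted income: ¥590,000 + ¥110,000 + ¥191,000 + ¥111,000 + ¥95,000 = ¥1,097,000
  Less exemption ¥107,000 → base ¥990,000
  ¥990,000 × 20% = ¥198,000

¥198,000 > ¥140,970, so the book-profits minimum tax is the binding amount.

¥198,000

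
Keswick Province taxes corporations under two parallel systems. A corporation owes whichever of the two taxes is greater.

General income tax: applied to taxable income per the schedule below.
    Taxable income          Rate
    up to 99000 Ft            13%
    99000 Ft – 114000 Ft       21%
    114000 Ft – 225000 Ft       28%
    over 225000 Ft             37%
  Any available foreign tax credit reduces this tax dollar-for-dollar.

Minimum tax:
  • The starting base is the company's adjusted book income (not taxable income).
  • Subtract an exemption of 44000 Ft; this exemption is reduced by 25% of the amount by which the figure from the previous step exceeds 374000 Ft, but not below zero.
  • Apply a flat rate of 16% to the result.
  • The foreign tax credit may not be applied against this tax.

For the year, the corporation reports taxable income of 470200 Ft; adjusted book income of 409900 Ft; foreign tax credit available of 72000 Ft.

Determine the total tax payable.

65824 Ft

General income tax:
  99000 Ft × 13% = 12870 Ft
  15000 Ft × 21% = 3150 Ft
  111000 Ft × 28% = 31080 Ft
  245200 Ft × 37% = 90724 Ft
  → 137824 Ft
  Less foreign tax credit 72000 Ft → 65824 Ft

Minimum tax:
  Base (adjusted book income): 409900 Ft
  Exemption: 44000 Ft − 25% × (409900 Ft − 374000 Ft) = 44000 Ft − 8975 Ft = 35025 Ft
  Base: 409900 Ft − 35025 Ft = 374875 Ft
  374875 Ft × 16% = 59980 Ft

65824 Ft > 59980 Ft, so the general income tax governs.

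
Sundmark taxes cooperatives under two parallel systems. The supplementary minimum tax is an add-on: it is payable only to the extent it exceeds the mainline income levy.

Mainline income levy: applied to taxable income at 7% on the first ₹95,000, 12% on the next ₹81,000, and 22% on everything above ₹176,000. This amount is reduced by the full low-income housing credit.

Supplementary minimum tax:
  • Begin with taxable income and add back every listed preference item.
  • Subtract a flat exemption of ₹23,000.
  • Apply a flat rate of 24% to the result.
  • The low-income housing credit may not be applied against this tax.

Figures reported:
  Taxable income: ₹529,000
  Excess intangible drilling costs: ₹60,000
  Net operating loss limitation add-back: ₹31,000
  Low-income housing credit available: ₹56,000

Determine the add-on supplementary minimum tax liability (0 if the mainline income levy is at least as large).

₹105,250

Supplementary minimum tax:
  Adjusted income: ₹529,000 + ₹60,000 + ₹31,000 = ₹620,000
  Less exemption ₹23,000 → base ₹597,000
  ₹597,000 × 24% = ₹143,280

Mainline income levy:
  ₹95,000 × 7% = ₹6,650
  ₹81,000 × 12% = ₹9,720
  ₹353,000 × 22% = ₹77,660
  → ₹94,030
  Less low-income housing credit ₹56,000 → ₹38,030

Excess of supplementary minimum tax over mainline income levy: ₹143,280 − ₹38,030 = ₹105,250.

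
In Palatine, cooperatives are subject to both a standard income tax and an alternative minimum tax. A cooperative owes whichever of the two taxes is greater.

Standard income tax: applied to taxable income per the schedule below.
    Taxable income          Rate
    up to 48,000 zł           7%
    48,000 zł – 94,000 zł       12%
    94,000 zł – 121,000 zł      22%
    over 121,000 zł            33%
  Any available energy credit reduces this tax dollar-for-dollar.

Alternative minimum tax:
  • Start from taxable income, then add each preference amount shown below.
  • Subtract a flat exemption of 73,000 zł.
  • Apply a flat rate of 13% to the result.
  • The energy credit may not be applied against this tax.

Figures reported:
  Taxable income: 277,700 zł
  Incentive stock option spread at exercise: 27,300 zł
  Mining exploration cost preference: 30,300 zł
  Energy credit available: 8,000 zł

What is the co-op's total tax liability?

58,531 zł

Standard income tax:
  48,000 zł × 7% = 3,360 zł
  46,000 zł × 12% = 5,520 zł
  27,000 zł × 22% = 5,940 zł
  156,700 zł × 33% = 51,711 zł
  → 66,531 zł
  Less energy credit 8,000 zł → 58,531 zł

Alternative minimum tax:
  Adjusted income: 277,700 zł + 27,300 zł + 30,300 zł = 335,300 zł
  Less exemption 73,000 zł → base 262,300 zł
  262,300 zł × 13% = 34,099 zł

58,531 zł > 34,099 zł, so the standard income tax governs.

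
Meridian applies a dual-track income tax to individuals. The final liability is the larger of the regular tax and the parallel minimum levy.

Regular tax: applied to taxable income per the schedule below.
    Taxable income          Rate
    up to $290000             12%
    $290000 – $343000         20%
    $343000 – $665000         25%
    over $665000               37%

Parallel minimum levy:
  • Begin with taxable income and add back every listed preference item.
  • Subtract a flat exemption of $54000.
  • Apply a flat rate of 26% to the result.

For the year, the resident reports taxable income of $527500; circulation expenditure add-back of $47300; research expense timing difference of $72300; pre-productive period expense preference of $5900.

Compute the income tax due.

Parallel minimum levy:
  Adjusted income: $527500 + $47300 + $72300 + $5900 = $653000
  Less exemption $54000 → base $599000
  $599000 × 26% = $155740

Regular tax:
  $290000 × 12% = $34800
  $53000 × 20% = $10600
  $184500 × 25% = $46125
  → $91525

$155740 > $91525, so the parallel minimum levy is the binding amount.

$155740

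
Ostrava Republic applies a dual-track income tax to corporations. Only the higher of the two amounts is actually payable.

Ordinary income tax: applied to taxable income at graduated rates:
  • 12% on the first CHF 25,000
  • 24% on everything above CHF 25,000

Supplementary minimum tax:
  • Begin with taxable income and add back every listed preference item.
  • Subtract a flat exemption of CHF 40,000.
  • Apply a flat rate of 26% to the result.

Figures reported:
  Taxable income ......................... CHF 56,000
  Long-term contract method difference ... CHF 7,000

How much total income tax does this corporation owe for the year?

Supplementary minimum tax:
  Adjusted income: CHF 56,000 + CHF 7,000 = CHF 63,000
  Less exemption CHF 40,000 → base CHF 23,000
  CHF 23,000 × 26% = CHF 5,980

Ordinary income tax:
  CHF 25,000 × 12% = CHF 3,000
  CHF 31,000 × 24% = CHF 7,440
  → CHF 10,440

CHF 10,440 > CHF 5,980, so the ordinary income tax governs.

CHF 10,440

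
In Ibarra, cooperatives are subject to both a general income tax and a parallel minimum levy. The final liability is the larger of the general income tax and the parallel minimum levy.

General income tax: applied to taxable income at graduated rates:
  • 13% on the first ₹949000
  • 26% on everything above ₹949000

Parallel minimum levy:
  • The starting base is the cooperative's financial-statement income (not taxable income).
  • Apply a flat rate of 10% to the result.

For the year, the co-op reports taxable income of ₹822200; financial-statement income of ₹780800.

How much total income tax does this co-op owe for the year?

₹106886

Parallel minimum levy:
  Base (financial-statement income): ₹780800
  ₹780800 × 10% = ₹78080

General income tax:
  ₹822200 × 13% = ₹106886

₹106886 > ₹78080, so the general income tax governs.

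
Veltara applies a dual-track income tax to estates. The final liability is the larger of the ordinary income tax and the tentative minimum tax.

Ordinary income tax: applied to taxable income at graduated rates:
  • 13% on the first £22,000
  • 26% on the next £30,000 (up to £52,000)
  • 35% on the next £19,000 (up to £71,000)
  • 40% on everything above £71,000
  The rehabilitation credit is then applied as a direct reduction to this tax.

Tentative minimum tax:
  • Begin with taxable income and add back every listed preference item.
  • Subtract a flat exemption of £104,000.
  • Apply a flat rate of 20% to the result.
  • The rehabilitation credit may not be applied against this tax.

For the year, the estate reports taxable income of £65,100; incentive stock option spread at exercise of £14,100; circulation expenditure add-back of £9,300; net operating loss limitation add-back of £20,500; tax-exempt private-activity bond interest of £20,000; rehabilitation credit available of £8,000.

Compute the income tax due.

Tentative minimum tax:
  Adjusted income: £65,100 + £14,100 + £9,300 + £20,500 + £20,000 = £129,000
  Less exemption £104,000 → base £25,000
  £25,000 × 20% = £5,000

Ordinary income tax:
  £22,000 × 13% = £2,860
  £30,000 × 26% = £7,800
  £13,100 × 35% = £4,585
  → £15,245
  Less rehabilitation credit £8,000 → £7,245

£7,245 > £5,000, so the ordinary income tax governs.

£7,245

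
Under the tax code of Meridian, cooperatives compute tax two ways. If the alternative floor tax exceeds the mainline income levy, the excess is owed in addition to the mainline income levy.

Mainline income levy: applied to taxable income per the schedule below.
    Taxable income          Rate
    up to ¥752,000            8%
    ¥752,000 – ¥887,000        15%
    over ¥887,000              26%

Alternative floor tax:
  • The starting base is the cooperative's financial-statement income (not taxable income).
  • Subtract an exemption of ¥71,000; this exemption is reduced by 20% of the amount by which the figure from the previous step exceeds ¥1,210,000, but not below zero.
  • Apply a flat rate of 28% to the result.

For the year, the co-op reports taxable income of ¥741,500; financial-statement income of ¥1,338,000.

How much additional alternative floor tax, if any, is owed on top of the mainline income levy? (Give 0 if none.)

Alternative floor tax:
  Base (financial-statement income): ¥1,338,000
  Exemption: ¥71,000 − 20% × (¥1,338,000 − ¥1,210,000) = ¥71,000 − ¥25,600 = ¥45,400
  Base: ¥1,338,000 − ¥45,400 = ¥1,292,600
  ¥1,292,600 × 28% = ¥361,928

Mainline income levy:
  ¥741,500 × 8% = ¥59,320

Excess of alternative floor tax over mainline income levy: ¥361,928 − ¥59,320 = ¥302,608.

¥302,608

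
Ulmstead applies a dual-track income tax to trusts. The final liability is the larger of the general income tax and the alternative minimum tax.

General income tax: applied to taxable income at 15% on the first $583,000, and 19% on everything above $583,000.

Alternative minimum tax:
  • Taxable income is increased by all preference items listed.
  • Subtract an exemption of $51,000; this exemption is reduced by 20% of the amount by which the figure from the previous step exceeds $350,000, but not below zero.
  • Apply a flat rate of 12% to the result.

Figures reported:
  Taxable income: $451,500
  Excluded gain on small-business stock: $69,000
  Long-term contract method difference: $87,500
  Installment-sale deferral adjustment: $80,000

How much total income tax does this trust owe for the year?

$82,560

Alternative minimum tax:
  Adjusted income: $451,500 + $69,000 + $87,500 + $80,000 = $688,000
  Exemption: 20% × ($688,000 − $350,000) = $67,600 ≥ $51,000, so the exemption is fully phased out
  Base: $688,000 − $0 = $688,000
  $688,000 × 12% = $82,560

General income tax:
  $451,500 × 15% = $67,725

$82,560 > $67,725, so the alternative minimum tax is the binding amount.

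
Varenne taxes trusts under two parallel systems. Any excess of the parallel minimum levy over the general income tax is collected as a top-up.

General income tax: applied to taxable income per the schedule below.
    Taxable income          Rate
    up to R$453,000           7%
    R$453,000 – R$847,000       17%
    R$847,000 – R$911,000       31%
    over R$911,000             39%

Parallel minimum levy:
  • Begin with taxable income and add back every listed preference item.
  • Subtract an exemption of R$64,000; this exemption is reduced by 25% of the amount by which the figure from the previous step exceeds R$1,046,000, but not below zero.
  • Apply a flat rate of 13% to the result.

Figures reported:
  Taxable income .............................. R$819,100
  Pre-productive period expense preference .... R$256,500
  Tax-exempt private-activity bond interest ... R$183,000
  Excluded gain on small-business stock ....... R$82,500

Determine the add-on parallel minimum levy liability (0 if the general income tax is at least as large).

General income tax:
  R$453,000 × 7% = R$31,710
  R$366,100 × 17% = R$62,237
  → R$93,947

Parallel minimum levy:
  Adjusted income: R$819,100 + R$256,500 + R$183,000 + R$82,500 = R$1,341,100
  Exemption: 25% × (R$1,341,100 − R$1,046,000) = R$73,775 ≥ R$64,000, so the exemption is fully phased out
  Base: R$1,341,100 − R$0 = R$1,341,100
  R$1,341,100 × 13% = R$174,343

Excess of parallel minimum levy over general income tax: R$174,343 − R$93,947 = R$80,396.

R$80,396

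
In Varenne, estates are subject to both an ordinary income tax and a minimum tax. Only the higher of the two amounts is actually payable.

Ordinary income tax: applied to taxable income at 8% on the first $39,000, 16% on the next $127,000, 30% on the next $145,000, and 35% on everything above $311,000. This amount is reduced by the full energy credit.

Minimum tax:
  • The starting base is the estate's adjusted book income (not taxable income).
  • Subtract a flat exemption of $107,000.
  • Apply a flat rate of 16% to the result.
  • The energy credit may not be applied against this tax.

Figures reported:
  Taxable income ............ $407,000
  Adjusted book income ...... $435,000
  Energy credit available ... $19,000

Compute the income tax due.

Ordinary income tax:
  $39,000 × 8% = $3,120
  $127,000 × 16% = $20,320
  $145,000 × 30% = $43,500
  $96,000 × 35% = $33,600
  → $100,540
  Less energy credit $19,000 → $81,540

Minimum tax:
  Base (adjusted book income): $435,000
  Less exemption $107,000 → base $328,000
  $328,000 × 16% = $52,480

$81,540 > $52,480, so the ordinary income tax governs.

$81,540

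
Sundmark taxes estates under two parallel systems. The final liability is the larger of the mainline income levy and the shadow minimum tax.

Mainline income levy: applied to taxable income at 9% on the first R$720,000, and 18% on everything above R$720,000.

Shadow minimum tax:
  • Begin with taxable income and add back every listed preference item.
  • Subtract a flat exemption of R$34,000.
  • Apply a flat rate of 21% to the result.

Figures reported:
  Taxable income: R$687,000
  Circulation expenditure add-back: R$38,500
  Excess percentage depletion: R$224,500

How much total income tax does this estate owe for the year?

Shadow minimum tax:
  Adjusted income: R$687,000 + R$38,500 + R$224,500 = R$950,000
  Less exemption R$34,000 → base R$916,000
  R$916,000 × 21% = R$192,360

Mainline income levy:
  R$687,000 × 9% = R$61,830

R$192,360 > R$61,830, so the shadow minimum tax is the binding amount.

R$192,360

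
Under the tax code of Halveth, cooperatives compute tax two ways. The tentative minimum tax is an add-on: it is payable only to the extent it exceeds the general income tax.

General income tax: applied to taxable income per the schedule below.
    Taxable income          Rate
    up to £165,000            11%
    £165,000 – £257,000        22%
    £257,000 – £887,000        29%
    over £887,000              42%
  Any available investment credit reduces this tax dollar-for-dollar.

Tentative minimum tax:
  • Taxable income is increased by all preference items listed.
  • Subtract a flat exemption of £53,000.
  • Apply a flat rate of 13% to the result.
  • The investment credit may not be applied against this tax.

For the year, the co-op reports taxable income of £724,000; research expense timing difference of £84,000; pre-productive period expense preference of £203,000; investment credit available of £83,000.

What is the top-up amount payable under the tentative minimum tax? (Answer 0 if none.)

Tentative minimum tax:
  Adjusted income: £724,000 + £84,000 + £203,000 = £1,011,000
  Less exemption £53,000 → base £958,000
  £958,000 × 13% = £124,540

General income tax:
  £165,000 × 11% = £18,150
  £92,000 × 22% = £20,240
  £467,000 × 29% = £135,430
  → £173,820
  Less investment credit £83,000 → £90,820

Excess of tentative minimum tax over general income tax: £124,540 − £90,820 = £33,720.

£33,720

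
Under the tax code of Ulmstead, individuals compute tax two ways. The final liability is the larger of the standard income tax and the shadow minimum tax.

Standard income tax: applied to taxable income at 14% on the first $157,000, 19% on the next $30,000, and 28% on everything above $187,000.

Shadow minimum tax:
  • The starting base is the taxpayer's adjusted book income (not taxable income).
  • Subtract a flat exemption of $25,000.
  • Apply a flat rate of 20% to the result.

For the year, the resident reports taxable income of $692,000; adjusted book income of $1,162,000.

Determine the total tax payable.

Standard income tax:
  $157,000 × 14% = $21,980
  $30,000 × 19% = $5,700
  $505,000 × 28% = $141,400
  → $169,080

Shadow minimum tax:
  Base (adjusted book income): $1,162,000
  Less exemption $25,000 → base $1,137,000
  $1,137,000 × 20% = $227,400

$227,400 > $169,080, so the shadow minimum tax is the binding amount.

$227,400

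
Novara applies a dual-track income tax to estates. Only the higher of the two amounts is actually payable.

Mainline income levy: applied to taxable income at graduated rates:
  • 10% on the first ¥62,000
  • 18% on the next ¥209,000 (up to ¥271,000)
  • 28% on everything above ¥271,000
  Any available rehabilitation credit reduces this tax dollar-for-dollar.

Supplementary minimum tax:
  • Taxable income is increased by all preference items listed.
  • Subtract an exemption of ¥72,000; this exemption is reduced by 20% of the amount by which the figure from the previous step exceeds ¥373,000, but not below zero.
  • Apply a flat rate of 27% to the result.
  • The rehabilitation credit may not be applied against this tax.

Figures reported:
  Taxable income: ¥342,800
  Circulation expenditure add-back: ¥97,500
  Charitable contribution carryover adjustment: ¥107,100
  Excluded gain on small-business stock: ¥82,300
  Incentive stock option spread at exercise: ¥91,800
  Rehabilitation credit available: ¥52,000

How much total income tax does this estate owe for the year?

Mainline income levy:
  ¥62,000 × 10% = ¥6,200
  ¥209,000 × 18% = ¥37,620
  ¥71,800 × 28% = ¥20,104
  → ¥63,924
  Less rehabilitation credit ¥52,000 → ¥11,924

Supplementary minimum tax:
  Adjusted income: ¥342,800 + ¥97,500 + ¥107,100 + ¥82,300 + ¥91,800 = ¥721,500
  Exemption: ¥72,000 − 20% × (¥721,500 − ¥373,000) = ¥72,000 − ¥69,700 = ¥2,300
  Base: ¥721,500 − ¥2,300 = ¥719,200
  ¥719,200 × 27% = ¥194,184

¥194,184 > ¥11,924, so the supplementary minimum tax is the binding amount.

¥194,184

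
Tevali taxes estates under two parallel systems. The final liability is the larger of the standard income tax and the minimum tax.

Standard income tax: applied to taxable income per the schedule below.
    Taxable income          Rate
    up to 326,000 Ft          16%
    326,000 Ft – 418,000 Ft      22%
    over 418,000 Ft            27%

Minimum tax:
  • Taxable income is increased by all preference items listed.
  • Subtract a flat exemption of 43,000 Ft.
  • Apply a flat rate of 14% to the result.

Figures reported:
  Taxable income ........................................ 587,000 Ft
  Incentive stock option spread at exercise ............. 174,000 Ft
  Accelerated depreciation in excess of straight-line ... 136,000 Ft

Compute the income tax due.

Minimum tax:
  Adjusted income: 587,000 Ft + 174,000 Ft + 136,000 Ft = 897,000 Ft
  Less exemption 43,000 Ft → base 854,000 Ft
  854,000 Ft × 14% = 119,560 Ft

Standard income tax:
  326,000 Ft × 16% = 52,160 Ft
  92,000 Ft × 22% = 20,240 Ft
  169,000 Ft × 27% = 45,630 Ft
  → 118,030 Ft

119,560 Ft > 118,030 Ft, so the minimum tax is the binding amount.

119,560 Ft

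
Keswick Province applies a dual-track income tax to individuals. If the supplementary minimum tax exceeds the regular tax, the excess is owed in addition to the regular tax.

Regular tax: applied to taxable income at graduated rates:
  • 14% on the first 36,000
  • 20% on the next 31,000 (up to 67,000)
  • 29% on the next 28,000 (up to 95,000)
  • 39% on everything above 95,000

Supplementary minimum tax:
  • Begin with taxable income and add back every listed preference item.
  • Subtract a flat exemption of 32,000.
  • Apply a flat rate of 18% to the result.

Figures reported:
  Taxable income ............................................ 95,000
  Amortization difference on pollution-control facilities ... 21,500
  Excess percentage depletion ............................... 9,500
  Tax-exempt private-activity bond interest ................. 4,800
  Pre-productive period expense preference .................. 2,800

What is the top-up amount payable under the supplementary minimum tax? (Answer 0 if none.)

Supplementary minimum tax:
  Adjusted income: 95,000 + 21,500 + 9,500 + 4,800 + 2,800 = 133,600
  Less exemption 32,000 → base 101,600
  101,600 × 18% = 18,288

Regular tax:
  36,000 × 14% = 5,040
  31,000 × 20% = 6,200
  28,000 × 29% = 8,120
  → 19,360

18,288 ≤ 19,360, so no add-on is due.

0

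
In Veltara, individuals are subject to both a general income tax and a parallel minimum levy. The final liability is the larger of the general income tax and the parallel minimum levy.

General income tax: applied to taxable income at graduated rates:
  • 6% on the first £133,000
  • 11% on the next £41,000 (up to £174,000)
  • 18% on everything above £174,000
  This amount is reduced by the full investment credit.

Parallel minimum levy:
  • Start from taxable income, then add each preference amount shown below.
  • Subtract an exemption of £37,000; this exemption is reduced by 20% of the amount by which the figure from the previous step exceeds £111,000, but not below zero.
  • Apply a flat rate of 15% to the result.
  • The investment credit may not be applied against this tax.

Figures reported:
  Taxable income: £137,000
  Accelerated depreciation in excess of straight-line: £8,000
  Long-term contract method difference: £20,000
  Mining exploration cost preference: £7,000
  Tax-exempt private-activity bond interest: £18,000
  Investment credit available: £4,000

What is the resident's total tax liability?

Parallel minimum levy:
  Adjusted income: £137,000 + £8,000 + £20,000 + £7,000 + £18,000 = £190,000
  Exemption: £37,000 − 20% × (£190,000 − £111,000) = £37,000 − £15,800 = £21,200
  Base: £190,000 − £21,200 = £168,800
  £168,800 × 15% = £25,320

General income tax:
  £133,000 × 6% = £7,980
  £4,000 × 11% = £440
  → £8,420
  Less investment credit £4,000 → £4,420

£25,320 > £4,420, so the parallel minimum levy is the binding amount.

£25,320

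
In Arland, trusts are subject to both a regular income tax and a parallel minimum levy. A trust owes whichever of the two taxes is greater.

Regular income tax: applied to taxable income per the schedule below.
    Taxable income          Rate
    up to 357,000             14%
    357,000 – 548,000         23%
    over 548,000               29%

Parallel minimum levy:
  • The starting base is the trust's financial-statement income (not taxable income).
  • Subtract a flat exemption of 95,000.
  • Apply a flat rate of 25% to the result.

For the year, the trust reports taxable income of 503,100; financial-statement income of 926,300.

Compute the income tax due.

Regular income tax:
  357,000 × 14% = 49,980
  146,100 × 23% = 33,603
  → 83,583

Parallel minimum levy:
  Base (financial-statement income): 926,300
  Less exemption 95,000 → base 831,300
  831,300 × 25% = 207,825

207,825 > 83,583, so the parallel minimum levy is the binding amount.

207,825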